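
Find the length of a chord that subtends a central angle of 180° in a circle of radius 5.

Chord length = 2r sin(θ/2)
= 2 × 5 × sin(180°/2)
= 2 × 5 × sin(90°)
= 10

10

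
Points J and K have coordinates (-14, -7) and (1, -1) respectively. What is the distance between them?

The horizontal distance is |1 - -14| = 15 and the vertical distance is |-1 - -7| = 6.
By the Pythagorean theorem, d = sqrt(15^2 + 6^2) = sqrt(261) = 3*sqrt(29).

3*sqrt(29)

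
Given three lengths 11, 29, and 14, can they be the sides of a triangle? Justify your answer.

The longest side is 29. The other two sides sum to 11 + 14 = 25.
Since 25 ≤ 29, the two shorter sides cannot reach around to close the triangle.

No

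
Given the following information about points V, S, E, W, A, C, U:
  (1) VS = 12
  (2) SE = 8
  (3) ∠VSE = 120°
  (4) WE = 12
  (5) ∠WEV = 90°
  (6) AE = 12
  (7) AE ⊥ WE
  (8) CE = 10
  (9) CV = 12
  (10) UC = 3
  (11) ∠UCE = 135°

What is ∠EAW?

Step 1: By the law of cosines on triangle AEW: AW² = 12² + 12² − 2·12·12·cos(90°) = 288, so AW = 12·√2.
Step 2: By the inverse law of cosines on triangle EAW: cos(∠EAW) = (12² + (12·√2)² − 12²) / (2·12·12·√2) = 288/407.29 = 0.7071, so ∠EAW = 45°.

Therefore, the measure of angle ∠EAW = 45°.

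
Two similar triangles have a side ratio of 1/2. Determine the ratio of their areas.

Area scales with the square of linear dimensions. If every length is multiplied by 1/2, then the area is multiplied by (1/2)^2 = 1/4.
The area ratio is 1:4.

1:4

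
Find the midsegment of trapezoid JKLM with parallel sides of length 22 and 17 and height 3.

midsegment = (22 + 17) / 2 = 39 / 2 = 39/2

39/2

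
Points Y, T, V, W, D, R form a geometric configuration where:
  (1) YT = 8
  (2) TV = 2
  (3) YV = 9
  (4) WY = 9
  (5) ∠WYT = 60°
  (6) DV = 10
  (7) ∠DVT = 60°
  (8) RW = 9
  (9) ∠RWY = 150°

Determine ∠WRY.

Step 1: By the law of cosines on triangle RWY: RY² = 9² + 9² − 2·9·9·cos(150°) = 302.3, so RY ≈ 17.39.
Step 2: By the inverse law of cosines on triangle WRY: cos(∠WRY) = (9² + 17.39² − 9²) / (2·9·17.39) = 302.3/312.96 = 0.9659, so ∠WRY = 15°.

Therefore, the measure of angle ∠WRY = 15°.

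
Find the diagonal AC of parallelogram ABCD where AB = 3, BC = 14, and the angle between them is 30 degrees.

Using the law of cosines:
d^2 = 3^2 + 14^2 - 2(3)(14)cos(30 degrees)
d^2 = 9 + 196 - 84*sqrt(3)/2
d^2 = 205 - 42*sqrt(3)
d = sqrt(205 - 42*sqrt(3))

sqrt(205 - 42*sqrt(3))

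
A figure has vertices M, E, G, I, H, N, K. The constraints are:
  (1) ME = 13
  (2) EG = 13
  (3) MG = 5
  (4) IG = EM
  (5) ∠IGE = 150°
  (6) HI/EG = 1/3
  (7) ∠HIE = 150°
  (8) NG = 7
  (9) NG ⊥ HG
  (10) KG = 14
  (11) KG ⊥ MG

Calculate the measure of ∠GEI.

From the given relations: IG = EM = 13.
Step 1: By the law of cosines on triangle EGI: EI² = 13² + 13² − 2·13·13·cos(150°) = 630.72, so EI ≈ 25.11.
Step 2: By the inverse law of cosines on triangle GEI: cos(∠GEI) = (13² + 25.11² − 13²) / (2·13·25.11) = 630.72/652.97 = 0.9659, so ∠GEI = 15°.

Therefore, the measure of angle ∠GEI = 15°.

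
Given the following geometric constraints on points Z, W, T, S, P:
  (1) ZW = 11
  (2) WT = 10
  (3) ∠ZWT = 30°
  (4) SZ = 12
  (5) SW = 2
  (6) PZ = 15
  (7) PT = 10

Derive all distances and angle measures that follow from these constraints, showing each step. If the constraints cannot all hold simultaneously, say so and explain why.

The constraints are consistent.

Step 1: From ZW = 11, WT = 10, and ∠ZWT = 30°, by the law of cosines:
  ZT² = ZW² + WT² - 2·ZW·WT·cos(30°) = 121 + 100 - 190.5 = 30.47
  ZT ≈ 5.52

Step 2: From ZS = 12, ZW = 11, SW = 2, by the inverse law of cosines:
  cos(∠SZW) = (ZS² + ZW² - SW²) / (2·ZS·ZW)
  ∠SZW = 8.65°

Step 3: From WS = 2, WZ = 11, SZ = 12, by the inverse law of cosines:
  cos(∠SWZ) = (WS² + WZ² - SZ²) / (2·WS·WZ)
  ∠SWZ = 115.58°

Step 4: From SW = 2, SZ = 12, WZ = 11, by the inverse law of cosines:
  cos(∠WSZ) = (SW² + SZ² - WZ²) / (2·SW·SZ)
  ∠WSZ = 55.77°

Step 5: From ZP = 15, ZT = 5.52, PT = 10, by the inverse law of cosines:
  cos(∠PZT) = (ZP² + ZT² - PT²) / (2·ZP·ZT)
  ∠PZT = 20.15°

Step 6: From ZT = 5.52, ZW = 11, TW = 10, by the inverse law of cosines:
  cos(∠TZW) = (ZT² + ZW² - TW²) / (2·ZT·ZW)
  ∠TZW = 64.92°

Step 7: From TP = 10, TZ = 5.52, PZ = 15, by the inverse law of cosines:
  cos(∠PTZ) = (TP² + TZ² - PZ²) / (2·TP·TZ)
  ∠PTZ = 148.89°

Step 8: From TW = 10, TZ = 5.52, WZ = 11, by the inverse law of cosines:
  cos(∠WTZ) = (TW² + TZ² - WZ²) / (2·TW·TZ)
  ∠WTZ = 85.08°

Step 9: From PT = 10, PZ = 15, TZ = 5.52, by the inverse law of cosines:
  cos(∠TPZ) = (PT² + PZ² - TZ²) / (2·PT·PZ)
  ∠TPZ = 10.96°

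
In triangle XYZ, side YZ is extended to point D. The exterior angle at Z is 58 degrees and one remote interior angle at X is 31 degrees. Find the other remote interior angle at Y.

angle Y = 58 - 31 = 27 degrees (exterior angle theorem).

27 degrees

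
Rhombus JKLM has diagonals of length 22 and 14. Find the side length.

In a rhombus, the diagonals bisect each other perpendicularly, creating four congruent right triangles.
Each triangle has legs 11 (half of 22) and 7 (half of 14).
The hypotenuse of each right triangle is a side of the rhombus:
side = sqrt(11^2 + 7^2) = sqrt(170)

sqrt(170)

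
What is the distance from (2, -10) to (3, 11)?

d = sqrt((1)^2 + (21)^2) = sqrt(442)

sqrt(442)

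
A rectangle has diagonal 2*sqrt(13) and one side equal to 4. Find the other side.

Using the Pythagorean theorem: d^2 = a^2 + b^2
b^2 = d^2 - a^2
b^2 = 52 - 16
b^2 = 36
b = sqrt(36) = 6

6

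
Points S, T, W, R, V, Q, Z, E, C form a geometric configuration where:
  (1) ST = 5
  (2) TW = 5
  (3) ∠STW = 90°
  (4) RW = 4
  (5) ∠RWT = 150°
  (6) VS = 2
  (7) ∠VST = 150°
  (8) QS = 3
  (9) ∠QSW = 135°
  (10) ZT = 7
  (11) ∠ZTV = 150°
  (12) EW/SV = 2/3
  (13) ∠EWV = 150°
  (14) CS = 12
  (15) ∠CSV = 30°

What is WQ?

Step 1: By the law of cosines on triangle STW: SW² = 5² + 5² − 2·5·5·cos(90°) = 50, so SW = 5·√2.
Step 2: By the law of cosines on triangle WSQ: WQ² = (5·√2)² + 3² − 2·5·√2·3·cos(135°) = 89, so WQ = √89.

Therefore, the length of WQ = √89.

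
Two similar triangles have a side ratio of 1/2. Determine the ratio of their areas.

Area ratio = (side ratio)^2 = (1/2)^2 = 1:4.

1:4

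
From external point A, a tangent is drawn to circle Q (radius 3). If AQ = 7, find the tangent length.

The tangent, radius, and line from the external point to the center form a right triangle.
The right angle is where the tangent meets the radius.
By the Pythagorean theorem: tangent² + 3² = 7²
tangent² = 49 - 9 = 40
tangent = 2*sqrt(10)

2*sqrt(10)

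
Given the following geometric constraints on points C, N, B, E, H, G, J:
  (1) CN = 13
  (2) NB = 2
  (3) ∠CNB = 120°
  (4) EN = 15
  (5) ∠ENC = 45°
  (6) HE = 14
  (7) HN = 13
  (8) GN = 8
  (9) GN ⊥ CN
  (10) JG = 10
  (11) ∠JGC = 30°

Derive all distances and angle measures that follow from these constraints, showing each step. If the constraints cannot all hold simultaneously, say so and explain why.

The constraints are consistent.

Step 1: From CN = 13, NB = 2, and ∠CNB = 120°, by the law of cosines:
  CB² = CN² + NB² - 2·CN·NB·cos(120°) = 169 + 4 + 26 = 199
  CB = √199

Step 2: From CN = 13, NE = 15, and ∠CNE = 45°, by the law of cosines:
  CE² = CN² + NE² - 2·CN·NE·cos(45°) = 169 + 225 - 275.8 = 118.2
  CE ≈ 10.87

Step 3: From CN = 13, NG = 8, and ∠CNG = 90°, by the law of cosines:
  CG² = CN² + NG² - 2·CN·NG·cos(90°) = 169 + 64 - 0 = 233
  CG ≈ 15.26

Step 4: From NE = 15, NH = 13, EH = 14, by the inverse law of cosines:
  cos(∠ENH) = (NE² + NH² - EH²) / (2·NE·NH)
  ∠ENH = 59.49°

Step 5: From EH = 14, EN = 15, HN = 13, by the inverse law of cosines:
  cos(∠HEN) = (EH² + EN² - HN²) / (2·EH·EN)
  ∠HEN = 53.13°

Step 6: From HE = 14, HN = 13, EN = 15, by the inverse law of cosines:
  cos(∠EHN) = (HE² + HN² - EN²) / (2·HE·HN)
  ∠EHN = 67.38°

Step 7: From CG = 15.26, GJ = 10, and ∠CGJ = 30°, by the law of cosines:
  CJ² = CG² + GJ² - 2·CG·GJ·cos(30°) = 233 + 100 - 264.4 = 68.61
  CJ ≈ 8.28

Step 8: From CB = √199, CN = 13, BN = 2, by the inverse law of cosines:
  cos(∠BCN) = (CB² + CN² - BN²) / (2·CB·CN)
  ∠BCN = 7.05°

Step 9: From CE = 10.87, CN = 13, EN = 15, by the inverse law of cosines:
  cos(∠ECN) = (CE² + CN² - EN²) / (2·CE·CN)
  ∠ECN = 77.28°

Step 10: From CG = 15.26, CN = 13, GN = 8, by the inverse law of cosines:
  cos(∠GCN) = (CG² + CN² - GN²) / (2·CG·CN)
  ∠GCN = 31.61°

Step 11: From BC = √199, BN = 2, CN = 13, by the inverse law of cosines:
  cos(∠CBN) = (BC² + BN² - CN²) / (2·BC·BN)
  ∠CBN = 52.95°

Step 12: From EC = 10.87, EN = 15, CN = 13, by the inverse law of cosines:
  cos(∠CEN) = (EC² + EN² - CN²) / (2·EC·EN)
  ∠CEN = 57.72°

Step 13: From GC = 15.26, GN = 8, CN = 13, by the inverse law of cosines:
  cos(∠CGN) = (GC² + GN² - CN²) / (2·GC·GN)
  ∠CGN = 58.39°

Step 14: From CG = 15.26, CJ = 8.28, GJ = 10, by the inverse law of cosines:
  cos(∠GCJ) = (CG² + CJ² - GJ²) / (2·CG·CJ)
  ∠GCJ = 37.13°

Step 15: From JC = 8.28, JG = 10, CG = 15.26, by the inverse law of cosines:
  cos(∠CJG) = (JC² + JG² - CG²) / (2·JC·JG)
  ∠CJG = 112.87°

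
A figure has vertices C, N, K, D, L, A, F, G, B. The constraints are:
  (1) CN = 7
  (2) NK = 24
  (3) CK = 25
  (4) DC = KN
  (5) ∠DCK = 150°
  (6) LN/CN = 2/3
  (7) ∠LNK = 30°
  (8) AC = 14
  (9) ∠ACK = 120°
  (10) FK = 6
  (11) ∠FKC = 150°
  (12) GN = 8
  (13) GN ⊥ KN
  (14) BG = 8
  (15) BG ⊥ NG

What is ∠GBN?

Step 1: By the law of cosines on triangle BGN: BN² = 8² + 8² − 2·8·8·cos(90°) = 128, so BN = 8·√2.
Step 2: By the inverse law of cosines on triangle GBN: cos(∠GBN) = (8² + (8·√2)² − 8²) / (2·8·8·√2) = 128/181.02 = 0.7071, so ∠GBN = 45°.

Therefore, the measure of angle ∠GBN = 45°.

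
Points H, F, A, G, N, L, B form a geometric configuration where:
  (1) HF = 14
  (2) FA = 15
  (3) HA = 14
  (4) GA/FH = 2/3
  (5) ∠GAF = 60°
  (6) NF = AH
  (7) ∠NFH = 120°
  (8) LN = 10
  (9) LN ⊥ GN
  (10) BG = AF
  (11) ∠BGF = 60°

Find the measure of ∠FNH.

From the given relations: NF = AH = 14.
Step 1: By the law of cosines on triangle NFH: NH² = 14² + 14² − 2·14·14·cos(120°) = 588, so NH = 14·√3.
Step 2: By the inverse law of cosines on triangle FNH: cos(∠FNH) = (14² + (14·√3)² − 14²) / (2·14·14·√3) = 588/678.96 = 0.866, so ∠FNH = 30°.

Therefore, the measure of angle ∠FNH = 30°.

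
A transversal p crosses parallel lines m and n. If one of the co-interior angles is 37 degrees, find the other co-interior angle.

Co-interior angles sum to 180: 180 - 37 = 143 degrees.

143 degrees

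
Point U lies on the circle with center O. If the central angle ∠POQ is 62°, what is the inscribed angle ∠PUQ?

Inscribed angle = 62° / 2 = 31° (inscribed angle theorem).

31°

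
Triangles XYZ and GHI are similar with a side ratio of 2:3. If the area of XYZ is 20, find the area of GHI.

The ratio of areas of similar triangles = (side ratio)^2.
Side ratio = 2:3, so area ratio = 4:9.
Area of GHI / Area of XYZ = 9/4
Area of GHI = 20 * 9/4 = 45

45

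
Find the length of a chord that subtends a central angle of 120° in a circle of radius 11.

Drop a perpendicular from the center to the chord, bisecting both the chord and the central angle.
Each half-chord = r sin(θ/2) = 11 sin(60°).
The full chord = 2 × 11 × sin(60°) = 11*sqrt(3).

11*sqrt(3)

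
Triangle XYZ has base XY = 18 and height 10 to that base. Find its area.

Area = (1/2)(18)(10) = 90

90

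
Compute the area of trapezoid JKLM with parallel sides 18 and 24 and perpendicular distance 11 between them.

A trapezoid's area equals the midsegment times the height.
The midsegment is (18 + 24) / 2 = 21.
Area = 21 * 11 = 231.

231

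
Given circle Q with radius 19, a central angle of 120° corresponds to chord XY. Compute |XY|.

Chord = 2(19) sin(60°) = 19*sqrt(3)

19*sqrt(3)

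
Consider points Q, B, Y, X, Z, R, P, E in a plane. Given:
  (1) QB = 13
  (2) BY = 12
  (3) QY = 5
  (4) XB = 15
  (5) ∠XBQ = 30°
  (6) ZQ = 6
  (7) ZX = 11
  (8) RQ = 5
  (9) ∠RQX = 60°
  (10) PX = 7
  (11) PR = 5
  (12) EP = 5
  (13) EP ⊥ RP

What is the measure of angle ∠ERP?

Step 1: By the law of cosines on triangle RPE: RE² = 5² + 5² − 2·5·5·cos(90°) = 50, so RE = 5·√2.
Step 2: By the inverse law of cosines on triangle ERP: cos(∠ERP) = ((5·√2)² + 5² − 5²) / (2·5·√2·5) = 50/70.71 = 0.7071, so ∠ERP = 45°.

Therefore, the measure of angle ∠ERP = 45°.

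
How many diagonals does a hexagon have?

The number of diagonals in an n-gon is n(n - 3)/2.
For n = 6: 6(6 - 3)/2 = 6 × 3 / 2 = 9.

9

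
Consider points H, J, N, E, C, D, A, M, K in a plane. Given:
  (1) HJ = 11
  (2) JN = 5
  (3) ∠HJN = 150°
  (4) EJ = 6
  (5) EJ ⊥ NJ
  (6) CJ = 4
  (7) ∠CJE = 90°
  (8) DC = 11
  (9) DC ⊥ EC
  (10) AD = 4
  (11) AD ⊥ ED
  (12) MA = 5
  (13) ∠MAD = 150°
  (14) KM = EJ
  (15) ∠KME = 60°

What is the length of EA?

Step 1: By the law of cosines on triangle EJC: EC² = 6² + 4² − 2·6·4·cos(90°) = 52, so EC = 2·√13.
Step 2: By the law of cosines on triangle ECD: ED² = (2·√13)² + 11² − 2·2·√13·11·cos(90°) = 173, so ED = √173.
Step 3: By the law of cosines on triangle EDA: EA² = √173² + 4² − 2·√173·4·cos(90°) = 189, so EA = 3·√21.

Therefore, the length of EA = 3·√21.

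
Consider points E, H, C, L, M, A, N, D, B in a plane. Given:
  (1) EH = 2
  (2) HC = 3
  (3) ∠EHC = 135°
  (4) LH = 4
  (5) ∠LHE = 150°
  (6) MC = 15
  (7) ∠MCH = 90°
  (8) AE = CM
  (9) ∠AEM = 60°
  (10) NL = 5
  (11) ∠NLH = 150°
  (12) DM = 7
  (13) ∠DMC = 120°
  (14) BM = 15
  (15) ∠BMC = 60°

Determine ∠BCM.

Step 1: By the law of cosines on triangle CMB: CB² = 15² + 15² − 2·15·15·cos(60°) = 225, so CB = 15.
Step 2: By the inverse law of cosines on triangle BCM: cos(∠BCM) = (15² + 15² − 15²) / (2·15·15) = 225/450 = 0.5, so ∠BCM = 60°.

Therefore, the measure of angle ∠BCM = 60°.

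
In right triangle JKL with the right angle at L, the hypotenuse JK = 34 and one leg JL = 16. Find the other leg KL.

KL = sqrt(34^2 - 16^2) = sqrt(900) = 30

30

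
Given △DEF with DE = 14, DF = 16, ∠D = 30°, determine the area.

Area = (1/2) * DE * DF * sin(D)
Area = (1/2) * 14 * 16 * sin(30°)
Area = (1/2) * 14 * 16 * 1/2
Area = 56

56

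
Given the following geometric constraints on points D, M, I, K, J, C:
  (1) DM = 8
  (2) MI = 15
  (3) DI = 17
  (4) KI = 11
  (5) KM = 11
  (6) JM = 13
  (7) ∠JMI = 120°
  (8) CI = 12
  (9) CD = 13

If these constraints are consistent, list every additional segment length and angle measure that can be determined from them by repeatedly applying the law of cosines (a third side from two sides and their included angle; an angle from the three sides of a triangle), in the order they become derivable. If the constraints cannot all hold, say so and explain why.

The constraints are consistent. Derivable facts, in order:
After 1 step:
- IJ ≈ 24.27
- ∠CDI = 44.73°
- ∠CID = 49.68°
- ∠DCI = 85.59°
- ∠DIM = 28.07°
- ∠DMI = 90°
- ∠IDM = 61.93°
- ∠IKM = 85.97°
- ∠IMK = 47.01°
- ∠KIM = 47.01°
After 2 steps:
- ∠IJM = 32.36°
- ∠JIM = 27.64°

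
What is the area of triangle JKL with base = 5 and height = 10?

Area = (1/2)(5)(10) = 25

25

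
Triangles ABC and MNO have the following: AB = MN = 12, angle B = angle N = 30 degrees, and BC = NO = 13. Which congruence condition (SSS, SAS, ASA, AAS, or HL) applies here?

The given information matches SAS: Two pairs of corresponding sides and the included angle are equal (Side-Angle-Side).

SAS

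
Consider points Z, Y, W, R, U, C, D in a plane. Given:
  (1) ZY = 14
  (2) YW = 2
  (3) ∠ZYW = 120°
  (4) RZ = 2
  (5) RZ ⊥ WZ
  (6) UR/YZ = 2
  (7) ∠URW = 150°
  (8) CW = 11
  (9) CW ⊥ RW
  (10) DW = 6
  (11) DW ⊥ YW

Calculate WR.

Step 1: By the law of cosines on triangle ZYW: ZW² = 14² + 2² − 2·14·2·cos(120°) = 228, so ZW = 2·√57.
Step 2: By the law of cosines on triangle WZR: WR² = (2·√57)² + 2² − 2·2·√57·2·cos(90°) = 232, so WR = 2·√58.

Therefore, the length of WR = 2·√58.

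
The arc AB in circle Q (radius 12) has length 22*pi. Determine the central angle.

Arc length L = 2πr × θ/360, so θ = 360L / (2πr).
θ = 360 × 22*pi / (2π × 12)
θ = 330°
θ = 330°

330°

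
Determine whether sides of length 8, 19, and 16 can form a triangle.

Yes.
The triangle inequality requires that the sum of any two sides exceeds the third.
Here 8 + 16 = 24 > 19, so the condition is met.

Yes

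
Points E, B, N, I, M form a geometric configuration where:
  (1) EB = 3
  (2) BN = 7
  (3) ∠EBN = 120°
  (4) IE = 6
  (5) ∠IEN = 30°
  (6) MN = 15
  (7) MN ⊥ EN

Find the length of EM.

Step 1: By the law of cosines on triangle EBN: EN² = 3² + 7² − 2·3·7·cos(120°) = 79, so EN = √79.
Step 2: By the law of cosines on triangle ENM: EM² = √79² + 15² − 2·√79·15·cos(90°) = 304, so EM = 4·√19.

Therefore, the length of EM = 4·√19.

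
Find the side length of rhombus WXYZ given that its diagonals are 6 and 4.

Half-diagonals are 3 and 2. side = sqrt(3^2 + 2^2) = sqrt(13)

sqrt(13)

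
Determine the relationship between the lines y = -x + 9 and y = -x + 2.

Slope of line 1: m1 = -1
Slope of line 2: m2 = -1
m1 = m2, so the lines are parallel.

Parallel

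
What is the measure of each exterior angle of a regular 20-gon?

Each exterior angle of a regular n-gon is 360 / n.
For n = 20: 360 / 20 = 18 degrees.

18 degrees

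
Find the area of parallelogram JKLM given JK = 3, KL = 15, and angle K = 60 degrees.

Area = 3 * 15 * sin(60°) = 45 * sqrt(3)/2 = 45*sqrt(3)/2

45*sqrt(3)/2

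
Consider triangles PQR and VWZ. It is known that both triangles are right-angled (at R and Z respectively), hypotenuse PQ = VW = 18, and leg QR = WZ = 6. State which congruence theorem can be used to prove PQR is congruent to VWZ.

The given information matches HL: The hypotenuse and one leg of two right triangles are equal (Hypotenuse-Leg).

HL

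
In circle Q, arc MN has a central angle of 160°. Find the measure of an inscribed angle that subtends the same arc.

By the inscribed angle theorem, the inscribed angle is half the central angle.
Inscribed angle = 160° / 2 = 80°

80°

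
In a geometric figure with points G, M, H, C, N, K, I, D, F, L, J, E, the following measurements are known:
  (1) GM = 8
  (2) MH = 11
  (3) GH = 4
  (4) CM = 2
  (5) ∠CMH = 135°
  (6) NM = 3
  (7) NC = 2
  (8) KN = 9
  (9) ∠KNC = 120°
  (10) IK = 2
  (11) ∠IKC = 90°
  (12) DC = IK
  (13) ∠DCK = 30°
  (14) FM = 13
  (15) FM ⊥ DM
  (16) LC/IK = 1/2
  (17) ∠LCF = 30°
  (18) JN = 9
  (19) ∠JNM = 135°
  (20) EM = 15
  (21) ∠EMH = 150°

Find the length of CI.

Step 1: By the law of cosines on triangle CNK: CK² = 2² + 9² − 2·2·9·cos(120°) = 103, so CK = √103.
Step 2: By the law of cosines on triangle CKI: CI² = √103² + 2² − 2·√103·2·cos(90°) = 107, so CI = √107.

Therefore, the length of CI = √107.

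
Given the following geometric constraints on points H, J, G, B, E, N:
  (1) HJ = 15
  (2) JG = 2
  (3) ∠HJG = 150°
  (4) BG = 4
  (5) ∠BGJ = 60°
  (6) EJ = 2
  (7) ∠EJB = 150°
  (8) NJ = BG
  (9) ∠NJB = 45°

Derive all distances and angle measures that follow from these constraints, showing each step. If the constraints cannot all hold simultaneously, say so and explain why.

The constraints are consistent.

From the given relations:
  NJ = BG = 4

Step 1: From HJ = 15, JG = 2, and ∠HJG = 150°, by the law of cosines:
  HG² = HJ² + JG² - 2·HJ·JG·cos(150°) = 225 + 4 + 51.96 = 281
  HG ≈ 16.76

Step 2: From JG = 2, GB = 4, and ∠JGB = 60°, by the law of cosines:
  JB² = JG² + GB² - 2·JG·GB·cos(60°) = 4 + 16 - 8 = 12
  JB = 2·√3

Step 3: From BJ = 2·√3, JE = 2, and ∠BJE = 150°, by the law of cosines:
  BE² = BJ² + JE² - 2·BJ·JE·cos(150°) = 12 + 4 + 12 = 28
  BE = 2·√7

Step 4: From BJ = 2·√3, JN = 4, and ∠BJN = 45°, by the law of cosines:
  BN² = BJ² + JN² - 2·BJ·JN·cos(45°) = 12 + 16 - 19.6 = 8.404
  BN ≈ 2.9

Step 5: From HG = 16.76, HJ = 15, GJ = 2, by the inverse law of cosines:
  cos(∠GHJ) = (HG² + HJ² - GJ²) / (2·HG·HJ)
  ∠GHJ = 3.42°

Step 6: From JB = 2·√3, JG = 2, BG = 4, by the inverse law of cosines:
  cos(∠BJG) = (JB² + JG² - BG²) / (2·JB·JG)
  ∠BJG = 90°

Step 7: From GH = 16.76, GJ = 2, HJ = 15, by the inverse law of cosines:
  cos(∠HGJ) = (GH² + GJ² - HJ²) / (2·GH·GJ)
  ∠HGJ = 26.58°

Step 8: From BG = 4, BJ = 2·√3, GJ = 2, by the inverse law of cosines:
  cos(∠GBJ) = (BG² + BJ² - GJ²) / (2·BG·BJ)
  ∠GBJ = 30°

Step 9: From BE = 2·√7, BJ = 2·√3, EJ = 2, by the inverse law of cosines:
  cos(∠EBJ) = (BE² + BJ² - EJ²) / (2·BE·BJ)
  ∠EBJ = 10.89°

Step 10: From BJ = 2·√3, BN = 2.9, JN = 4, by the inverse law of cosines:
  cos(∠JBN) = (BJ² + BN² - JN²) / (2·BJ·BN)
  ∠JBN = 77.33°

Step 11: From EB = 2·√7, EJ = 2, BJ = 2·√3, by the inverse law of cosines:
  cos(∠BEJ) = (EB² + EJ² - BJ²) / (2·EB·EJ)
  ∠BEJ = 19.11°

Step 12: From NB = 2.9, NJ = 4, BJ = 2·√3, by the inverse law of cosines:
  cos(∠BNJ) = (NB² + NJ² - BJ²) / (2·NB·NJ)
  ∠BNJ = 57.67°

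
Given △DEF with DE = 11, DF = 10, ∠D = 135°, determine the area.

Area = (1/2) * DE * DF * sin(D)
Area = (1/2) * 11 * 10 * sin(135°)
Area = (1/2) * 11 * 10 * sqrt(2)/2
Area = 55*sqrt(2)/2

55*sqrt(2)/2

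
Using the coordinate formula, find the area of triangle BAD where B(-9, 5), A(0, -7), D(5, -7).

Using the Shoelace formula for a triangle:
Area = (1/2)|x0(y1 - y2) + x1(y2 - y0) + x2(y0 - y1)|
Area = (1/2)|-9(-7 - -7) + 0(-7 - 5) + 5(5 - -7)|
Area = (1/2)|0 + 0 + 60|
Area = (1/2)|60|
Area = (1/2)(60)
Area = 30

30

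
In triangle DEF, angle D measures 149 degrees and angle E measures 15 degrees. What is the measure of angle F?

The interior angles sum to 180°: angle F = 180 - 149 - 15 = 16°.
The triangle is obtuse (angles 149°, 15°, 16°).

16 degrees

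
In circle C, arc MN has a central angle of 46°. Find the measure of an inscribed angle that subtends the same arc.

Inscribed angle = 46° / 2 = 23° (inscribed angle theorem).

23°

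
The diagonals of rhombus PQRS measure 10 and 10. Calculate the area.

Area of a rhombus = (d1 * d2) / 2
Area = (10 * 10) / 2
Area = 100 / 2
Area = 50

50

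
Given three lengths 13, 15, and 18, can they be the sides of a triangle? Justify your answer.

For three segments to close into a triangle, no single side can be as long as the other two combined.
The longest side is 18, and 13 + 15 = 28 > 18.
A triangle can be formed.

Yes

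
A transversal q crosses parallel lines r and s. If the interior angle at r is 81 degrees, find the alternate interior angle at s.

Alternate interior angles lie on opposite sides of the transversal, between the parallel lines.
By the alternate interior angle theorem, they are equal: 81 degrees.

81 degrees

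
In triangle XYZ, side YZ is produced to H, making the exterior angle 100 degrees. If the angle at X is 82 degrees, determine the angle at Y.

The exterior angle theorem states that an exterior angle equals the sum of the two non-adjacent interior angles.
So 100 = 82 + angle Y, which gives angle Y = 100 - 82 = 18 degrees.

18 degrees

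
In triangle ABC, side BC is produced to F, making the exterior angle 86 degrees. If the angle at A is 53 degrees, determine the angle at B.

By the exterior angle theorem: exterior angle = sum of remote interior angles.
86 = 53 + angle B
angle B = 86 - 53 = 33 degrees

33 degrees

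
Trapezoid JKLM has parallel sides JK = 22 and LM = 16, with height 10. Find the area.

A trapezoid's area equals the midsegment times the height.
The midsegment is (22 + 16) / 2 = 19.
Area = 19 * 10 = 190.

190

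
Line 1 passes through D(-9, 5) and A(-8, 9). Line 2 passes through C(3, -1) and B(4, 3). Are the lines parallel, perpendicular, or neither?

Slope of line 1: m1 = (9 - 5)/(-8 - -9) = 4/1 = 4
Slope of line 2: m2 = (3 - -1)/(4 - 3) = 4/1 = 4
Two lines are parallel if and only if they have equal slopes (or both are vertical).
Here m1 = m2 = 4, confirming the lines are parallel.

Parallel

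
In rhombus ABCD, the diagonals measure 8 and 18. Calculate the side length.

The diagonals of a rhombus bisect each other at right angles.
Half-diagonals: 8/2 = 4 and 18/2 = 9
side = sqrt(4^2 + 9^2)
side = sqrt(16 + 81)
side = sqrt(97)

sqrt(97)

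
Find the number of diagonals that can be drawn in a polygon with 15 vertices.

Each of the 15 vertices connects to 12 non-adjacent vertices via diagonals.
Total connections = 15 × 12 = 180, but each diagonal is counted twice.
Number of diagonals = 180 / 2 = 90.

90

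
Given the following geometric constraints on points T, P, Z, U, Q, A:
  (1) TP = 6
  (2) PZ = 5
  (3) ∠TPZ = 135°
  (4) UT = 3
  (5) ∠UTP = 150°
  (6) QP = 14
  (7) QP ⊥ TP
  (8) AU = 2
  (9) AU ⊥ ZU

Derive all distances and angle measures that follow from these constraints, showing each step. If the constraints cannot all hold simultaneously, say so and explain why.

The constraints are consistent.

Step 1: From TP = 6, PZ = 5, and ∠TPZ = 135°, by the law of cosines:
  TZ² = TP² + PZ² - 2·TP·PZ·cos(135°) = 36 + 25 + 42.43 = 103.4
  TZ ≈ 10.17

Step 2: From TP = 6, PQ = 14, and ∠TPQ = 90°, by the law of cosines:
  TQ² = TP² + PQ² - 2·TP·PQ·cos(90°) = 36 + 196 - 0 = 232
  TQ = 2·√58

Step 3: From PT = 6, TU = 3, and ∠PTU = 150°, by the law of cosines:
  PU² = PT² + TU² - 2·PT·TU·cos(150°) = 36 + 9 + 31.18 = 76.18
  PU ≈ 8.73

Step 4: From TP = 6, TQ = 2·√58, PQ = 14, by the inverse law of cosines:
  cos(∠PTQ) = (TP² + TQ² - PQ²) / (2·TP·TQ)
  ∠PTQ = 66.8°

Step 5: From TP = 6, TZ = 10.17, PZ = 5, by the inverse law of cosines:
  cos(∠PTZ) = (TP² + TZ² - PZ²) / (2·TP·TZ)
  ∠PTZ = 20.34°

Step 6: From PT = 6, PU = 8.73, TU = 3, by the inverse law of cosines:
  cos(∠TPU) = (PT² + PU² - TU²) / (2·PT·PU)
  ∠TPU = 9.9°

Step 7: From ZP = 5, ZT = 10.17, PT = 6, by the inverse law of cosines:
  cos(∠PZT) = (ZP² + ZT² - PT²) / (2·ZP·ZT)
  ∠PZT = 24.66°

Step 8: From UP = 8.73, UT = 3, PT = 6, by the inverse law of cosines:
  cos(∠PUT) = (UP² + UT² - PT²) / (2·UP·UT)
  ∠PUT = 20.1°

Step 9: From QP = 14, QT = 2·√58, PT = 6, by the inverse law of cosines:
  cos(∠PQT) = (QP² + QT² - PT²) / (2·QP·QT)
  ∠PQT = 23.2°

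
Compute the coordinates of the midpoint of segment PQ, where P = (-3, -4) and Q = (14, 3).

M = ((x₁ + x₂)/2, (y₁ + y₂)/2)
= ((-3 + 14)/2, (-4 + 3)/2)
= (11/2, -1/2) = (11/2, -1/2)

(11/2, -1/2)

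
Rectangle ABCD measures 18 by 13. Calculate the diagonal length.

d = sqrt(18^2 + 13^2) = sqrt(493)

sqrt(493)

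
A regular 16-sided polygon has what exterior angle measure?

Each exterior angle of a regular n-gon is 360 / n.
For n = 16: 360 / 16 = 45/2 degrees.

45/2 degrees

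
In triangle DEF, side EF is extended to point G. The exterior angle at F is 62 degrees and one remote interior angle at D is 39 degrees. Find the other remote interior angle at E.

The exterior angle theorem states that an exterior angle equals the sum of the two non-adjacent interior angles.
So 62 = 39 + angle E, which gives angle E = 62 - 39 = 23 degrees.

23 degrees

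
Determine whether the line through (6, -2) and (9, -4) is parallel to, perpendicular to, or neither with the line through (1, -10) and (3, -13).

Slope of line 1: m1 = (-4 - -2)/(9 - 6) = -2/3 = -2/3
Slope of line 2: m2 = (-13 - -10)/(3 - 1) = -3/2 = -3/2
For parallel lines we need equal slopes: -2/3 != -3/2.
For perpendicular lines we need m1*m2 = -1: (-2/3)(-3/2) = 1 != -1.
Since neither condition holds, the lines are neither parallel nor perpendicular.

Neither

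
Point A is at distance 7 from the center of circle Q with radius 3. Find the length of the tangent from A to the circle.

tangent = √(d² - r²) = √(7² - 3²) = √(49 - 9) = √40 = 2*sqrt(10)

2*sqrt(10)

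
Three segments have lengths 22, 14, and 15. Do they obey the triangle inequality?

Sort the sides: 14, 15, 22.
It suffices to check that the sum of the two smallest exceeds the largest:
14 + 15 = 29 > 22. ✓
Yes, a valid triangle can be formed.

Yes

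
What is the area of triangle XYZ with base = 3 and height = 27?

Area = (1/2)(3)(27) = 81/2

81/2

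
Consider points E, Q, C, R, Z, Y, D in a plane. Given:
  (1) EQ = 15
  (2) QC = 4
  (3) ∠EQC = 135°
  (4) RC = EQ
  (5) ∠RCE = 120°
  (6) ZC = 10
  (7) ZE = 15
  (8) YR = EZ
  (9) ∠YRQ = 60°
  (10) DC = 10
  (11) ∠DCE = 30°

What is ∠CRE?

From the given relations: RC = EQ = 15.
Step 1: By the law of cosines on triangle EQC: EC² = 15² + 4² − 2·15·4·cos(135°) = 325.85, so EC ≈ 18.05.
Step 2: By the law of cosines on triangle RCE: RE² = 15² + 18.05² − 2·15·18.05·cos(120°) = 821.62, so RE ≈ 28.66.
Step 3: By the inverse law of cosines on triangle CRE: cos(∠CRE) = (15² + 28.66² − 18.05²) / (2·15·28.66) = 720.77/859.92 = 0.8382, so ∠CRE = 33.05°.

Therefore, the measure of angle ∠CRE = 33.05°.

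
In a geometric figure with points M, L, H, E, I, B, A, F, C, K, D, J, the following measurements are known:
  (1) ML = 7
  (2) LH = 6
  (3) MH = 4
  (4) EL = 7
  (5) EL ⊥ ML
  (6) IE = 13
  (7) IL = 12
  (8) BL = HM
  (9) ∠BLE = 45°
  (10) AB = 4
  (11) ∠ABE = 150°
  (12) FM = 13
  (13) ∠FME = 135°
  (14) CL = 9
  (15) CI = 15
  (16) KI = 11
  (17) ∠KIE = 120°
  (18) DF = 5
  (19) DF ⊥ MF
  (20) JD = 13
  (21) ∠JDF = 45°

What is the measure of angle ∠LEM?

Step 1: By the law of cosines on triangle ELM: EM² = 7² + 7² − 2·7·7·cos(90°) = 98, so EM = 7·√2.
Step 2: By the inverse law of cosines on triangle LEM: cos(∠LEM) = (7² + (7·√2)² − 7²) / (2·7·7·√2) = 98/138.59 = 0.7071, so ∠LEM = 45°.

Therefore, the measure of angle ∠LEM = 45°.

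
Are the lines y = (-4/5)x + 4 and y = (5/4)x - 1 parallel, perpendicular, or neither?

Slope of line 1: m1 = -4/5
Slope of line 2: m2 = 5/4
m1 * m2 = (-4/5) * (5/4) = -1 = -1, so the lines are perpendicular.

Perpendicular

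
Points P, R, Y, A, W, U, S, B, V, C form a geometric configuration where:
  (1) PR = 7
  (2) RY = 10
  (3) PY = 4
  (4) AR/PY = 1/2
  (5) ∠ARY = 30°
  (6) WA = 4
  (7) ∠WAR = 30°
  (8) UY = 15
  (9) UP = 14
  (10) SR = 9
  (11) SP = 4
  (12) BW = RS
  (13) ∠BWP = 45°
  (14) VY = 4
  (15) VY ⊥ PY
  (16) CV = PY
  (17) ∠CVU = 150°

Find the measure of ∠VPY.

Step 1: By the law of cosines on triangle PYV: PV² = 4² + 4² − 2·4·4·cos(90°) = 32, so PV = 4·√2.
Step 2: By the inverse law of cosines on triangle VPY: cos(∠VPY) = ((4·√2)² + 4² − 4²) / (2·4·√2·4) = 32/45.25 = 0.7071, so ∠VPY = 45°.

Therefore, the measure of angle ∠VPY = 45°.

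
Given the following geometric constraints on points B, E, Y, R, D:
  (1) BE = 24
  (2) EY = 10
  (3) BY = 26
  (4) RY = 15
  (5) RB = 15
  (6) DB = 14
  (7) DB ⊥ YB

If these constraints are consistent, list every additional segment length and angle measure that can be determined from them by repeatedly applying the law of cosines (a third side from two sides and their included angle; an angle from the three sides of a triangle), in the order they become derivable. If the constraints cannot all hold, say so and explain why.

The constraints are consistent. Derivable facts, in order:
After 1 step:
- YD ≈ 29.53
- ∠BEY = 90°
- ∠BRY = 120.15°
- ∠BYE = 67.38°
- ∠BYR = 29.93°
- ∠EBY = 22.62°
- ∠RBY = 29.93°
After 2 steps:
- ∠BDY = 61.7°
- ∠BYD = 28.3°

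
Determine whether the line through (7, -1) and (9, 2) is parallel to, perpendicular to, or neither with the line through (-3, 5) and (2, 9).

Slope of line 1: m1 = (2 - -1)/(9 - 7) = 3/2 = 3/2
Slope of line 2: m2 = (9 - 5)/(2 - -3) = 4/5 = 4/5
m1 != m2 (3/2 != 4/5), so not parallel.
m1 * m2 = (3/2) * (4/5) = 6/5 != -1, so not perpendicular.
The lines are neither parallel nor perpendicular.

Neither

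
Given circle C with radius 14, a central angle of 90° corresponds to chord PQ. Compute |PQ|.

Chord length = 2r sin(θ/2)
= 2 × 14 × sin(90°/2)
= 2 × 14 × sin(45°)
= 14*sqrt(2)

14*sqrt(2)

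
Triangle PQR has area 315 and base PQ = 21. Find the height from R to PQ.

Rearranging the area formula Area = (1/2) * base * height:
height = 2 * Area / base = 2 * 315 / 21 = 30.

30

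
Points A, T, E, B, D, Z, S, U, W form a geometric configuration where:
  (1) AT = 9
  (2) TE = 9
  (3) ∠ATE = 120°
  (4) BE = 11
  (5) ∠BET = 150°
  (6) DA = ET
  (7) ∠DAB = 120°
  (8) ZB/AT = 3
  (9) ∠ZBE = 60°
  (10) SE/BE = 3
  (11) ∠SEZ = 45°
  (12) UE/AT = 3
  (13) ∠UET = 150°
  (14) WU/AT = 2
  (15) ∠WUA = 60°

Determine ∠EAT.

Step 1: By the law of cosines on triangle ATE: AE² = 9² + 9² − 2·9·9·cos(120°) = 243, so AE = 9·√3.
Step 2: By the inverse law of cosines on triangle EAT: cos(∠EAT) = ((9·√3)² + 9² − 9²) / (2·9·√3·9) = 243/280.59 = 0.866, so ∠EAT = 30°.

Therefore, the measure of angle ∠EAT = 30°.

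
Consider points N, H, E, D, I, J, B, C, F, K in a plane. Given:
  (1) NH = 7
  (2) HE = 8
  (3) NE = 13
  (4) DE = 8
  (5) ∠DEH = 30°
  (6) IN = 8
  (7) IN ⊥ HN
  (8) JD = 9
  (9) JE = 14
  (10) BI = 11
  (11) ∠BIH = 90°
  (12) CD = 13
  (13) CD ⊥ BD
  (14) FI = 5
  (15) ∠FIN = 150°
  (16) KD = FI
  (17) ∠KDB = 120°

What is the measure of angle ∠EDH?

Step 1: By the law of cosines on triangle DEH: DH² = 8² + 8² − 2·8·8·cos(30°) = 17.15, so DH ≈ 4.14.
Step 2: By the inverse law of cosines on triangle EDH: cos(∠EDH) = (8² + 4.14² − 8²) / (2·8·4.14) = 17.15/66.26 = 0.2588, so ∠EDH = 75°.

Therefore, the measure of angle ∠EDH = 75°.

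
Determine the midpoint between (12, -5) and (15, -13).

The midpoint is the point halfway along the segment.
Move half the horizontal distance: 12 + (15 - 12)/2 = 12 + 3/2 = 27/2
Move half the vertical distance: -5 + (-13 - -5)/2 = -5 + -8/2 = -9
Midpoint = (27/2, -9)

(27/2, -9)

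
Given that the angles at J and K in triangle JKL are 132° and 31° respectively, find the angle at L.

By the triangle angle sum property, the three interior angles of any triangle add up to 180°.
We know angle J = 132° and angle K = 31°, so their sum is 163°.
Therefore angle L = 180° - 163° = 17°.

17 degrees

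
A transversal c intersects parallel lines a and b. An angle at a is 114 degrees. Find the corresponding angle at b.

Corresponding angles formed by parallel lines and a transversal are equal.
The given angle is 114 degrees.
The corresponding angle = 114 degrees.

114 degrees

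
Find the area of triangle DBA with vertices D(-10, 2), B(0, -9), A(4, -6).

Using the Shoelace formula for a triangle:
Area = (1/2)|x0(y1 - y2) + x1(y2 - y0) + x2(y0 - y1)|
Area = (1/2)|-10(-9 - -6) + 0(-6 - 2) + 4(2 - -9)|
Area = (1/2)|30 + 0 + 44|
Area = (1/2)|74|
Area = (1/2)(74)
Area = 37

37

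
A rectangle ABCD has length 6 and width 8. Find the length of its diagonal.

Using the Pythagorean theorem:
d² = 6² + 8² = 36 + 64 = 100
d = sqrt(100) = 10

10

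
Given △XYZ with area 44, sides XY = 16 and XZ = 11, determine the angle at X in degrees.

sin(C) = 2 * 44 / (16 * 11) = 1/2, so C = arcsin(1/2) = 30°.
Since sin(180° - C) = sin(C), the obtuse angle 150° gives the same area, so C = 30° or C = 150°.

30° or 150°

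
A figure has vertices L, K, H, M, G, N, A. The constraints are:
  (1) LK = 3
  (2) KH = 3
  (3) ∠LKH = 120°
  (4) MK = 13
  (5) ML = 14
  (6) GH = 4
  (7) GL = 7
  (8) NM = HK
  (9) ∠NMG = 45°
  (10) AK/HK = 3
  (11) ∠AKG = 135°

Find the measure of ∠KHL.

Step 1: By the law of cosines on triangle HKL: HL² = 3² + 3² − 2·3·3·cos(120°) = 27, so HL = 3·√3.
Step 2: By the inverse law of cosines on triangle KHL: cos(∠KHL) = (3² + (3·√3)² − 3²) / (2·3·3·√3) = 27/31.18 = 0.866, so ∠KHL = 30°.

Therefore, the measure of angle ∠KHL = 30°.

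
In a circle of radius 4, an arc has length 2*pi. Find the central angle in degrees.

The full circumference is 2πr = 8*pi.
The arc is 2*pi / 8*pi = 1/4 of the full circle.
So the central angle = 1/4 × 360° = 90°.

90°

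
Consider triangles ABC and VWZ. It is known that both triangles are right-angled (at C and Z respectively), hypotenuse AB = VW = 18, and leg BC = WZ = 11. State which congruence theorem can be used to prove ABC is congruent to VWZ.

The given information provides:
both triangles are right-angled (at C and Z respectively), hypotenuse AB = VW = 18, and leg BC = WZ = 11
This matches the HL congruence theorem.
The hypotenuse and one leg of two right triangles are equal (Hypotenuse-Leg).

HL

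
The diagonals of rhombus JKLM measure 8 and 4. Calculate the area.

Area = (8 * 4) / 2 = 32 / 2 = 16

16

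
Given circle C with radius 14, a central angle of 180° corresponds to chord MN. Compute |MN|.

Drop a perpendicular from the center to the chord, bisecting both the chord and the central angle.
Each half-chord = r sin(θ/2) = 14 sin(90°).
The full chord = 2 × 14 × sin(90°) = 28.

28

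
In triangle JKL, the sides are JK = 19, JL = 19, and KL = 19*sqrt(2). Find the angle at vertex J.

When all three sides of a triangle are known, the law of cosines can be rearranged to find any angle.
cos(C) = (a² + b² - c²) / (2ab) gives cos(J) = 0.
Taking the inverse cosine: J = 90°.

90°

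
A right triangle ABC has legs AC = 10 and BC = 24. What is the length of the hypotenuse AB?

AB = sqrt(10^2 + 24^2) = sqrt(676) = 26

26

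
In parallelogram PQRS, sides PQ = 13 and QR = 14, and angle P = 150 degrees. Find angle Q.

In a parallelogram, consecutive angles are supplementary (sum to 180°).
angle Q = 180 - angle P
angle Q = 180 - 150
angle Q = 30 degrees

30 degrees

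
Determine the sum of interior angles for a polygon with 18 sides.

The sum of interior angles of an n-sided polygon is (n - 2) * 180.
For n = 18: (18 - 2) * 180 = 16 * 180 = 2880 degrees.

2880 degrees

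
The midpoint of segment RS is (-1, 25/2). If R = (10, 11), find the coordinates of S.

Using the midpoint formula: M = ((x1 + x2)/2, (y1 + y2)/2)
We know M = (-1, 25/2) and R = (10, 11)
For x: -1 = (10 + x2)/2, so x2 = 2*-1 - 10 = -12
For y: 25/2 = (11 + y2)/2, so y2 = 2*25/2 - 11 = 14
S = (-12, 14)

(-12, 14)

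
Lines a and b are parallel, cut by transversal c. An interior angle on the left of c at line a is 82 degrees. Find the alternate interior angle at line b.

Alternate interior angles are equal: 82 degrees.

82 degrees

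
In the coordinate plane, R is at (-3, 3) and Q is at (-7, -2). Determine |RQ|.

The horizontal distance is |-7 - -3| = 4 and the vertical distance is |-2 - 3| = 5.
By the Pythagorean theorem, d = sqrt(4^2 + 5^2) = sqrt(41).

sqrt(41)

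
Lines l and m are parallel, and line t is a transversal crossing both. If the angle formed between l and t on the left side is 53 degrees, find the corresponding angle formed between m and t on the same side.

Corresponding angles formed by parallel lines and a transversal are equal.
The given angle is 53 degrees.
The corresponding angle = 53 degrees.

53 degrees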